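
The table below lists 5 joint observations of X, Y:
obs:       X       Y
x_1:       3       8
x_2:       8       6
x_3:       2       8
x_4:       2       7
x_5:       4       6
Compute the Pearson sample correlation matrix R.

Step 1 — column means:
  mean(X) = (3 + 8 + 2 + 2 + 4) / 5 = 19/5 = 3.8
  mean(Y) = (8 + 6 + 8 + 7 + 6) / 5 = 35/5 = 7

Step 2 — sample variances and covariances s[i,j] = (1/(n-1)) · Σ_k (x_{k,i} - mean_i) · (x_{k,j} - mean_j), with n-1 = 4:
  s[X,X] = ((-0.8)·(-0.8) + (4.2)·(4.2) + (-1.8)·(-1.8) + (-1.8)·(-1.8) + (0.2)·(0.2)) / 4 = 24.8/4 = 6.2
  s[X,Y] = ((-0.8)·(1) + (4.2)·(-1) + (-1.8)·(1) + (-1.8)·(0) + (0.2)·(-1)) / 4 = -7/4 = -1.75
  s[Y,Y] = ((1)·(1) + (-1)·(-1) + (1)·(1) + (0)·(0) + (-1)·(-1)) / 4 = 4/4 = 1
  Sample standard deviations s_i = √(s[i,i]):
  s(X) = √(6.2) = 2.49
  s(Y) = √(1) = 1

Step 3 — r_{ij} = s_{ij} / (s_i · s_j):
  r[X,X] = 1 (diagonal).
  r[X,Y] = -1.75 / (2.49 · 1) = -1.75 / 2.49 = -0.7028
  r[Y,Y] = 1 (diagonal).

R is symmetric with unit diagonal. Assembling:

R = [[1, -0.7028],
 [-0.7028, 1]]


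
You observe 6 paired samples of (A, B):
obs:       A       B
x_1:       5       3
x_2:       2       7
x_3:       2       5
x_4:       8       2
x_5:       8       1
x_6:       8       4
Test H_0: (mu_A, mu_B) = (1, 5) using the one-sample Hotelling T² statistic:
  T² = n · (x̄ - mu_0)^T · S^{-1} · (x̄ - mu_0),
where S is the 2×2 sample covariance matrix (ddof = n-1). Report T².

Step 1 — sample mean vector:
  mean(A) = (5 + 2 + 2 + 8 + 8 + 8) / 6 = 33/6 = 5.5
  mean(B) = (3 + 7 + 5 + 2 + 1 + 4) / 6 = 22/6 = 3.6667
  x̄ = (5.5, 3.6667),  deviation x̄ - mu_0 = (5.5, 3.6667) - (1, 5) = (4.5, -1.3333).

Step 2 — sample covariance matrix, S[i,j] = (1/(n-1)) · Σ_k (x_{k,i} - mean_i) · (x_{k,j} - mean_j), divisor n-1 = 5:
  S[A,A] = ((-0.5)·(-0.5) + (-3.5)·(-3.5) + (-3.5)·(-3.5) + (2.5)·(2.5) + (2.5)·(2.5) + (2.5)·(2.5)) / 5 = 43.5/5 = 8.7
  S[A,B] = ((-0.5)·(-0.6667) + (-3.5)·(3.3333) + (-3.5)·(1.3333) + (2.5)·(-1.6667) + (2.5)·(-2.6667) + (2.5)·(0.3333)) / 5 = -26/5 = -5.2
  S[B,B] = ((-0.6667)·(-0.6667) + (3.3333)·(3.3333) + (1.3333)·(1.3333) + (-1.6667)·(-1.6667) + (-2.6667)·(-2.6667) + (0.3333)·(0.3333)) / 5 = 23.3333/5 = 4.6667
  S = [[8.7, -5.2],
 [-5.2, 4.6667]].

Step 3 — invert S. det(S) = 8.7·4.6667 - (-5.2)² = 13.56.
  S^{-1} = (1/det) · [[d, -b], [-b, a]] = [[0.3441, 0.3835],
 [0.3835, 0.6416]].

Step 4 — quadratic form (x̄ - mu_0)^T · S^{-1} · (x̄ - mu_0):
  S^{-1} · (x̄ - mu_0) = (1.0374, 0.8702),
  (x̄ - mu_0)^T · [...] = (4.5)·(1.0374) + (-1.3333)·(0.8702) = 3.5079.

Step 5 — scale by n: T² = 6 · 3.5079 = 21.0472.

T² ≈ 21.0472


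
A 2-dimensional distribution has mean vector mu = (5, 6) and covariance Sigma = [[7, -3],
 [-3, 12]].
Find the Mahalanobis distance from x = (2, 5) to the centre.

Step 1 — centre the observation: (x - mu) = (-3, -1).

Step 2 — invert Sigma. det(Sigma) = 7·12 - (-3)² = 75.
  Sigma^{-1} = (1/det) · [[d, -b], [-b, a]] = [[0.16, 0.04],
 [0.04, 0.0933]].

Step 3 — form the quadratic (x - mu)^T · Sigma^{-1} · (x - mu):
  Sigma^{-1} · (x - mu) = (-0.52, -0.2133).
  (x - mu)^T · [Sigma^{-1} · (x - mu)] = (-3)·(-0.52) + (-1)·(-0.2133) = 1.7733.

Step 4 — take square root: d = √(1.7733) ≈ 1.3317.

d(x, mu) = √(1.7733) ≈ 1.3317


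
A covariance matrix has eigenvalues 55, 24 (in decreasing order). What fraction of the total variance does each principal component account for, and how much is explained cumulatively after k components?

Step 1 — total variance = trace(Sigma) = Σ λ_i = 55 + 24 = 79.

Step 2 — fraction explained by component i = λ_i / Σ λ:
  PC1: 55/79 = 0.6962
  PC2: 24/79 = 0.3038

Step 3 — cumulative fraction after k components = (λ_1 + ... + λ_k) / Σ λ:
  k = 1: 55/79 = 0.6962
  k = 2: (55 + 24)/79 = 79/79 = 1

Summary (fraction, with percent):

explained: PC1 0.6962 (69.62%), PC2 0.3038 (30.38%);  cumulative: 0.6962, 1


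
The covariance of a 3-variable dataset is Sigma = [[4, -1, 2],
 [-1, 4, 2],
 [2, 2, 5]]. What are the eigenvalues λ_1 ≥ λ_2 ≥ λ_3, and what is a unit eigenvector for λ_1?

Step 1 — characteristic polynomial p(λ) = det(λI - Sigma) = λ³ - tr·λ² + c_1·λ - det, where tr = trace, c_1 = sum of the principal 2×2 minors, det = det(Sigma):
  tr = 4 + 4 + 5 = 13,
  c_1 = (4·4 - (-1)²) + (4·5 - (2)²) + (4·5 - (2)²) = 15 + 16 + 16 = 47,
  det = 4·(4·5 - (2)²) - (-1)·((-1)·5 - (2)·(2)) + (2)·((-1)·(2) - 4·(2)) = 4·(16) - (-1)·(-9) + (2)·(-10) = 35.
  So p(λ) = λ³ - 13λ² + 47λ - 35.
Step 2 — look for an integer root (rational root theorem: any rational root is an integer divisor of 35). Testing λ = 1:
  p(1) = 1 - 13 + 47 - 35 = 0  ✓
  Dividing out (λ - 1): p(λ) = (λ - 1)(λ² - 12λ + 35).
Step 3 — remaining eigenvalues from the quadratic λ² - 12λ + 35 = 0:
  Δ = 12² - 4·35 = 144 - 140 = 4,  λ = (12 ± √4)/2 = (12 ± 2)/2 = 7 or 5.
  Sorted: λ_1 = 7,  λ_2 = 5,  λ_3 = 1  (check: sum = 13 = tr ✓).

Step 4 — unit eigenvector for λ_1 = 7: v spans the null space of (Sigma - λ_1 I), whose rows are
  r_1 = (-3, -1, 2),  r_2 = (-1, -3, 2),  r_3 = (2, 2, -2).
  v is orthogonal to every row, so take v ∝ r_1 × r_2 = ((-1)·(2) - (2)·(-3), (2)·(-1) - (-3)·(2), (-3)·(-3) - (-1)·(-1)) = (4, 4, 8).
  Rescale (divide by 4): u = (1, 1, 2).
  ||u|| = √((1)² + (1)² + (2)²) = √(6) ≈ 2.4495,  v_1 = u/||u|| ≈ (0.4082, 0.4082, 0.8165) (||v_1|| = 1).

λ_1 = 7,  λ_2 = 5,  λ_3 = 1;  v_1 ≈ (0.4082, 0.4082, 0.8165)


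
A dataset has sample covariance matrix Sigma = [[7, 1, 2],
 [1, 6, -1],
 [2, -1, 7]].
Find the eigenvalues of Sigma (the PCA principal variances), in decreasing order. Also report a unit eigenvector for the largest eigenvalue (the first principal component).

Step 1 — characteristic polynomial p(λ) = det(λI - Sigma) = λ³ - tr·λ² + c_1·λ - det, where tr = trace, c_1 = sum of the principal 2×2 minors, det = det(Sigma):
  tr = 7 + 6 + 7 = 20,
  c_1 = (7·6 - (1)²) + (7·7 - (2)²) + (6·7 - (-1)²) = 41 + 45 + 41 = 127,
  det = 7·(6·7 - (-1)²) - (1)·((1)·7 - (-1)·(2)) + (2)·((1)·(-1) - 6·(2)) = 7·(41) - (1)·(9) + (2)·(-13) = 252.
  So p(λ) = λ³ - 20λ² + 127λ - 252.
Step 2 — look for an integer root (rational root theorem: any rational root is an integer divisor of 252). Testing λ = 4:
  p(4) = 64 - 320 + 508 - 252 = 0  ✓
  Dividing out (λ - 4): p(λ) = (λ - 4)(λ² - 16λ + 63).
Step 3 — remaining eigenvalues from the quadratic λ² - 16λ + 63 = 0:
  Δ = 16² - 4·63 = 256 - 252 = 4,  λ = (16 ± √4)/2 = (16 ± 2)/2 = 9 or 7.
  Sorted: λ_1 = 9,  λ_2 = 7,  λ_3 = 4  (check: sum = 20 = tr ✓).

Step 4 — unit eigenvector for λ_1 = 9: v spans the null space of (Sigma - λ_1 I), whose rows are
  r_1 = (-2, 1, 2),  r_2 = (1, -3, -1),  r_3 = (2, -1, -2).
  v is orthogonal to every row, so take v ∝ r_1 × r_2 = ((1)·(-1) - (2)·(-3), (2)·(1) - (-2)·(-1), (-2)·(-3) - (1)·(1)) = (5, 0, 5).
  Rescale (divide by 5): u = (1, 0, 1).
  ||u|| = √((1)² + (0)² + (1)²) = √(2) ≈ 1.4142,  v_1 = u/||u|| ≈ (0.7071, 0, 0.7071) (||v_1|| = 1).

λ_1 = 9,  λ_2 = 7,  λ_3 = 4;  v_1 ≈ (0.7071, 0, 0.7071)


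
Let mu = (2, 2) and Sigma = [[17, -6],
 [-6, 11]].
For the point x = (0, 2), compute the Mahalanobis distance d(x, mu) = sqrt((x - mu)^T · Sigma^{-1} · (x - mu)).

Step 1 — centre the observation: (x - mu) = (-2, 0).

Step 2 — invert Sigma. det(Sigma) = 17·11 - (-6)² = 151.
  Sigma^{-1} = (1/det) · [[d, -b], [-b, a]] = [[0.0728, 0.0397],
 [0.0397, 0.1126]].

Step 3 — form the quadratic (x - mu)^T · Sigma^{-1} · (x - mu):
  Sigma^{-1} · (x - mu) = (-0.1457, -0.0795).
  (x - mu)^T · [Sigma^{-1} · (x - mu)] = (-2)·(-0.1457) + (0)·(-0.0795) = 0.2914.

Step 4 — take square root: d = √(0.2914) ≈ 0.5398.

d(x, mu) = √(0.2914) ≈ 0.5398


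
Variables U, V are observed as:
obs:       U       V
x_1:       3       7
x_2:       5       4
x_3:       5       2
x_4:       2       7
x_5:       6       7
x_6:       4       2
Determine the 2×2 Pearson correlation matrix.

Step 1 — column means:
  mean(U) = (3 + 5 + 5 + 2 + 6 + 4) / 6 = 25/6 = 4.1667
  mean(V) = (7 + 4 + 2 + 7 + 7 + 2) / 6 = 29/6 = 4.8333

Step 2 — sample variances and covariances s[i,j] = (1/(n-1)) · Σ_k (x_{k,i} - mean_i) · (x_{k,j} - mean_j), with n-1 = 5:
  s[U,U] = ((-1.1667)·(-1.1667) + (0.8333)·(0.8333) + (0.8333)·(0.8333) + (-2.1667)·(-2.1667) + (1.8333)·(1.8333) + (-0.1667)·(-0.1667)) / 5 = 10.8333/5 = 2.1667
  s[U,V] = ((-1.1667)·(2.1667) + (0.8333)·(-0.8333) + (0.8333)·(-2.8333) + (-2.1667)·(2.1667) + (1.8333)·(2.1667) + (-0.1667)·(-2.8333)) / 5 = -5.8333/5 = -1.1667
  s[V,V] = ((2.1667)·(2.1667) + (-0.8333)·(-0.8333) + (-2.8333)·(-2.8333) + (2.1667)·(2.1667) + (2.1667)·(2.1667) + (-2.8333)·(-2.8333)) / 5 = 30.8333/5 = 6.1667
  Sample standard deviations s_i = √(s[i,i]):
  s(U) = √(2.1667) = 1.472
  s(V) = √(6.1667) = 2.4833

Step 3 — r_{ij} = s_{ij} / (s_i · s_j):
  r[U,U] = 1 (diagonal).
  r[U,V] = -1.1667 / (1.472 · 2.4833) = -1.1667 / 3.6553 = -0.3192
  r[V,V] = 1 (diagonal).

R is symmetric with unit diagonal. Assembling:

R = [[1, -0.3192],
 [-0.3192, 1]]


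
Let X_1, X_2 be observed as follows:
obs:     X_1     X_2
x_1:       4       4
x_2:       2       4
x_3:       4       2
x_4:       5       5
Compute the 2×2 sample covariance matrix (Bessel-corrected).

Step 1 — column means:
  mean(X_1) = (4 + 2 + 4 + 5) / 4 = 15/4 = 3.75
  mean(X_2) = (4 + 4 + 2 + 5) / 4 = 15/4 = 3.75

Step 2 — sample covariance S[i,j] = (1/(n-1)) · Σ_k (x_{k,i} - mean_i) · (x_{k,j} - mean_j), with n-1 = 3.
  S[X_1,X_1] = ((0.25)·(0.25) + (-1.75)·(-1.75) + (0.25)·(0.25) + (1.25)·(1.25)) / 3 = 4.75/3 = 1.5833
  S[X_1,X_2] = ((0.25)·(0.25) + (-1.75)·(0.25) + (0.25)·(-1.75) + (1.25)·(1.25)) / 3 = 0.75/3 = 0.25
  S[X_2,X_2] = ((0.25)·(0.25) + (0.25)·(0.25) + (-1.75)·(-1.75) + (1.25)·(1.25)) / 3 = 4.75/3 = 1.5833

S is symmetric (S[j,i] = S[i,j]). Assembling:

S = [[1.5833, 0.25],
 [0.25, 1.5833]]


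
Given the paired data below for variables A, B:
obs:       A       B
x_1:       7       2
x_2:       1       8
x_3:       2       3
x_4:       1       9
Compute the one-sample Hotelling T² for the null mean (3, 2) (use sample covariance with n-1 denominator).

Step 1 — sample mean vector:
  mean(A) = (7 + 1 + 2 + 1) / 4 = 11/4 = 2.75
  mean(B) = (2 + 8 + 3 + 9) / 4 = 22/4 = 5.5
  x̄ = (2.75, 5.5),  deviation x̄ - mu_0 = (2.75, 5.5) - (3, 2) = (-0.25, 3.5).

Step 2 — sample covariance matrix, S[i,j] = (1/(n-1)) · Σ_k (x_{k,i} - mean_i) · (x_{k,j} - mean_j), divisor n-1 = 3:
  S[A,A] = ((4.25)·(4.25) + (-1.75)·(-1.75) + (-0.75)·(-0.75) + (-1.75)·(-1.75)) / 3 = 24.75/3 = 8.25
  S[A,B] = ((4.25)·(-3.5) + (-1.75)·(2.5) + (-0.75)·(-2.5) + (-1.75)·(3.5)) / 3 = -23.5/3 = -7.8333
  S[B,B] = ((-3.5)·(-3.5) + (2.5)·(2.5) + (-2.5)·(-2.5) + (3.5)·(3.5)) / 3 = 37/3 = 12.3333
  S = [[8.25, -7.8333],
 [-7.8333, 12.3333]].

Step 3 — invert S. det(S) = 8.25·12.3333 - (-7.8333)² = 40.3889.
  S^{-1} = (1/det) · [[d, -b], [-b, a]] = [[0.3054, 0.1939],
 [0.1939, 0.2043]].

Step 4 — quadratic form (x̄ - mu_0)^T · S^{-1} · (x̄ - mu_0):
  S^{-1} · (x̄ - mu_0) = (0.6025, 0.6664),
  (x̄ - mu_0)^T · [...] = (-0.25)·(0.6025) + (3.5)·(0.6664) = 2.1819.

Step 5 — scale by n: T² = 4 · 2.1819 = 8.7276.

T² ≈ 8.7276


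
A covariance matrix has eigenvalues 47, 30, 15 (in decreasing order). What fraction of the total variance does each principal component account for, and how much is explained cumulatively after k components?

Step 1 — total variance = trace(Sigma) = Σ λ_i = 47 + 30 + 15 = 92.

Step 2 — fraction explained by component i = λ_i / Σ λ:
  PC1: 47/92 = 0.5109
  PC2: 30/92 = 0.3261
  PC3: 15/92 = 0.163

Step 3 — cumulative fraction after k components = (λ_1 + ... + λ_k) / Σ λ:
  k = 1: 47/92 = 0.5109
  k = 2: (47 + 30)/92 = 77/92 = 0.837
  k = 3: (47 + 30 + 15)/92 = 92/92 = 1

Summary (fraction, with percent):

explained: PC1 0.5109 (51.09%), PC2 0.3261 (32.61%), PC3 0.163 (16.3%);  cumulative: 0.5109, 0.837, 1


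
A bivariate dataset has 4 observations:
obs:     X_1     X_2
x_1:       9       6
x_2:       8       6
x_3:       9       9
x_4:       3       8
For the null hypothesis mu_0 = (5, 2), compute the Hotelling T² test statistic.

Step 1 — sample mean vector:
  mean(X_1) = (9 + 8 + 9 + 3) / 4 = 29/4 = 7.25
  mean(X_2) = (6 + 6 + 9 + 8) / 4 = 29/4 = 7.25
  x̄ = (7.25, 7.25),  deviation x̄ - mu_0 = (7.25, 7.25) - (5, 2) = (2.25, 5.25).

Step 2 — sample covariance matrix, S[i,j] = (1/(n-1)) · Σ_k (x_{k,i} - mean_i) · (x_{k,j} - mean_j), divisor n-1 = 3:
  S[X_1,X_1] = ((1.75)·(1.75) + (0.75)·(0.75) + (1.75)·(1.75) + (-4.25)·(-4.25)) / 3 = 24.75/3 = 8.25
  S[X_1,X_2] = ((1.75)·(-1.25) + (0.75)·(-1.25) + (1.75)·(1.75) + (-4.25)·(0.75)) / 3 = -3.25/3 = -1.0833
  S[X_2,X_2] = ((-1.25)·(-1.25) + (-1.25)·(-1.25) + (1.75)·(1.75) + (0.75)·(0.75)) / 3 = 6.75/3 = 2.25
  S = [[8.25, -1.0833],
 [-1.0833, 2.25]].

Step 3 — invert S. det(S) = 8.25·2.25 - (-1.0833)² = 17.3889.
  S^{-1} = (1/det) · [[d, -b], [-b, a]] = [[0.1294, 0.0623],
 [0.0623, 0.4744]].

Step 4 — quadratic form (x̄ - mu_0)^T · S^{-1} · (x̄ - mu_0):
  S^{-1} · (x̄ - mu_0) = (0.6182, 2.631),
  (x̄ - mu_0)^T · [...] = (2.25)·(0.6182) + (5.25)·(2.631) = 15.2037.

Step 5 — scale by n: T² = 4 · 15.2037 = 60.8147.

T² ≈ 60.8147


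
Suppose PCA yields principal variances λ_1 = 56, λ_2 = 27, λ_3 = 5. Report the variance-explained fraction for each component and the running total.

Step 1 — total variance = trace(Sigma) = Σ λ_i = 56 + 27 + 5 = 88.

Step 2 — fraction explained by component i = λ_i / Σ λ:
  PC1: 56/88 = 0.6364
  PC2: 27/88 = 0.3068
  PC3: 5/88 = 0.0568

Step 3 — cumulative fraction after k components = (λ_1 + ... + λ_k) / Σ λ:
  k = 1: 56/88 = 0.6364
  k = 2: (56 + 27)/88 = 83/88 = 0.9432
  k = 3: (56 + 27 + 5)/88 = 88/88 = 1

Summary (fraction, with percent):

explained: PC1 0.6364 (63.64%), PC2 0.3068 (30.68%), PC3 0.0568 (5.68%);  cumulative: 0.6364, 0.9432, 1


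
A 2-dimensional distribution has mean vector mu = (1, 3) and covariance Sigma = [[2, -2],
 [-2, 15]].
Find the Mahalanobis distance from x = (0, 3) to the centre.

Step 1 — centre the observation: (x - mu) = (-1, 0).

Step 2 — invert Sigma. det(Sigma) = 2·15 - (-2)² = 26.
  Sigma^{-1} = (1/det) · [[d, -b], [-b, a]] = [[0.5769, 0.0769],
 [0.0769, 0.0769]].

Step 3 — form the quadratic (x - mu)^T · Sigma^{-1} · (x - mu):
  Sigma^{-1} · (x - mu) = (-0.5769, -0.0769).
  (x - mu)^T · [Sigma^{-1} · (x - mu)] = (-1)·(-0.5769) + (0)·(-0.0769) = 0.5769.

Step 4 — take square root: d = √(0.5769) ≈ 0.7596.

d(x, mu) = √(0.5769) ≈ 0.7596


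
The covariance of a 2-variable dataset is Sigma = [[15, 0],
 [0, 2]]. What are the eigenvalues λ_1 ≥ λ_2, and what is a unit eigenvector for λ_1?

Step 1 — characteristic polynomial of 2×2 Sigma:
  det(Sigma - λI) = λ² - trace · λ + det = 0.
  trace = 15 + 2 = 17, det = 15·2 - (0)² = 30.
Step 2 — discriminant:
  Δ = trace² - 4·det = 289 - 120 = 169.
Step 3 — eigenvalues:
  λ = (trace ± √Δ)/2 = (17 ± 13)/2,
  λ_1 = 15,  λ_2 = 2.

Step 4 — unit eigenvector for λ_1: Sigma is diagonal, so its eigenvectors are the coordinate axes. λ_1 = 15 is the diagonal entry on the first coordinate axis, hence
  v_1 = (1, 0) (||v_1|| = 1).

λ_1 = 15,  λ_2 = 2;  v_1 ≈ (1, 0)


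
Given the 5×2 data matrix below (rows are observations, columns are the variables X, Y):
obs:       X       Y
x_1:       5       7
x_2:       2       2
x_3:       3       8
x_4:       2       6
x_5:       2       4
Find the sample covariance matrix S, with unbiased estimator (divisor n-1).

Step 1 — column means:
  mean(X) = (5 + 2 + 3 + 2 + 2) / 5 = 14/5 = 2.8
  mean(Y) = (7 + 2 + 8 + 6 + 4) / 5 = 27/5 = 5.4

Step 2 — sample covariance S[i,j] = (1/(n-1)) · Σ_k (x_{k,i} - mean_i) · (x_{k,j} - mean_j), with n-1 = 4.
  S[X,X] = ((2.2)·(2.2) + (-0.8)·(-0.8) + (0.2)·(0.2) + (-0.8)·(-0.8) + (-0.8)·(-0.8)) / 4 = 6.8/4 = 1.7
  S[X,Y] = ((2.2)·(1.6) + (-0.8)·(-3.4) + (0.2)·(2.6) + (-0.8)·(0.6) + (-0.8)·(-1.4)) / 4 = 7.4/4 = 1.85
  S[Y,Y] = ((1.6)·(1.6) + (-3.4)·(-3.4) + (2.6)·(2.6) + (0.6)·(0.6) + (-1.4)·(-1.4)) / 4 = 23.2/4 = 5.8

S is symmetric (S[j,i] = S[i,j]). Assembling:

S = [[1.7, 1.85],
 [1.85, 5.8]]


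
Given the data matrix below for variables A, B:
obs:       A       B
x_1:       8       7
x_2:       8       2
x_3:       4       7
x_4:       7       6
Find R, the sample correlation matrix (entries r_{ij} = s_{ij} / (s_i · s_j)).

Step 1 — column means:
  mean(A) = (8 + 8 + 4 + 7) / 4 = 27/4 = 6.75
  mean(B) = (7 + 2 + 7 + 6) / 4 = 22/4 = 5.5

Step 2 — sample variances and covariances s[i,j] = (1/(n-1)) · Σ_k (x_{k,i} - mean_i) · (x_{k,j} - mean_j), with n-1 = 3:
  s[A,A] = ((1.25)·(1.25) + (1.25)·(1.25) + (-2.75)·(-2.75) + (0.25)·(0.25)) / 3 = 10.75/3 = 3.5833
  s[A,B] = ((1.25)·(1.5) + (1.25)·(-3.5) + (-2.75)·(1.5) + (0.25)·(0.5)) / 3 = -6.5/3 = -2.1667
  s[B,B] = ((1.5)·(1.5) + (-3.5)·(-3.5) + (1.5)·(1.5) + (0.5)·(0.5)) / 3 = 17/3 = 5.6667
  Sample standard deviations s_i = √(s[i,i]):
  s(A) = √(3.5833) = 1.893
  s(B) = √(5.6667) = 2.3805

Step 3 — r_{ij} = s_{ij} / (s_i · s_j):
  r[A,A] = 1 (diagonal).
  r[A,B] = -2.1667 / (1.893 · 2.3805) = -2.1667 / 4.5062 = -0.4808
  r[B,B] = 1 (diagonal).

R is symmetric with unit diagonal. Assembling:

R = [[1, -0.4808],
 [-0.4808, 1]]


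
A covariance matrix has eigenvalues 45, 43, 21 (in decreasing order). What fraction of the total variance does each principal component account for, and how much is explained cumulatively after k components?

Step 1 — total variance = trace(Sigma) = Σ λ_i = 45 + 43 + 21 = 109.

Step 2 — fraction explained by component i = λ_i / Σ λ:
  PC1: 45/109 = 0.4128
  PC2: 43/109 = 0.3945
  PC3: 21/109 = 0.1927

Step 3 — cumulative fraction after k components = (λ_1 + ... + λ_k) / Σ λ:
  k = 1: 45/109 = 0.4128
  k = 2: (45 + 43)/109 = 88/109 = 0.8073
  k = 3: (45 + 43 + 21)/109 = 109/109 = 1

Summary (fraction, with percent):

explained: PC1 0.4128 (41.28%), PC2 0.3945 (39.45%), PC3 0.1927 (19.27%);  cumulative: 0.4128, 0.8073, 1


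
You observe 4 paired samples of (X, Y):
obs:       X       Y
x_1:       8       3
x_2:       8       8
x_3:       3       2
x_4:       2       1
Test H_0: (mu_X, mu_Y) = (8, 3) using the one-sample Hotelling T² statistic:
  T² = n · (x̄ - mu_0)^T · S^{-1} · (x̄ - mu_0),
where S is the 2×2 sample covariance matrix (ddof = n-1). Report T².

Step 1 — sample mean vector:
  mean(X) = (8 + 8 + 3 + 2) / 4 = 21/4 = 5.25
  mean(Y) = (3 + 8 + 2 + 1) / 4 = 14/4 = 3.5
  x̄ = (5.25, 3.5),  deviation x̄ - mu_0 = (5.25, 3.5) - (8, 3) = (-2.75, 0.5).

Step 2 — sample covariance matrix, S[i,j] = (1/(n-1)) · Σ_k (x_{k,i} - mean_i) · (x_{k,j} - mean_j), divisor n-1 = 3:
  S[X,X] = ((2.75)·(2.75) + (2.75)·(2.75) + (-2.25)·(-2.25) + (-3.25)·(-3.25)) / 3 = 30.75/3 = 10.25
  S[X,Y] = ((2.75)·(-0.5) + (2.75)·(4.5) + (-2.25)·(-1.5) + (-3.25)·(-2.5)) / 3 = 22.5/3 = 7.5
  S[Y,Y] = ((-0.5)·(-0.5) + (4.5)·(4.5) + (-1.5)·(-1.5) + (-2.5)·(-2.5)) / 3 = 29/3 = 9.6667
  S = [[10.25, 7.5],
 [7.5, 9.6667]].

Step 3 — invert S. det(S) = 10.25·9.6667 - (7.5)² = 42.8333.
  S^{-1} = (1/det) · [[d, -b], [-b, a]] = [[0.2257, -0.1751],
 [-0.1751, 0.2393]].

Step 4 — quadratic form (x̄ - mu_0)^T · S^{-1} · (x̄ - mu_0):
  S^{-1} · (x̄ - mu_0) = (-0.7082, 0.6012),
  (x̄ - mu_0)^T · [...] = (-2.75)·(-0.7082) + (0.5)·(0.6012) = 2.2481.

Step 5 — scale by n: T² = 4 · 2.2481 = 8.9922.

T² ≈ 8.9922


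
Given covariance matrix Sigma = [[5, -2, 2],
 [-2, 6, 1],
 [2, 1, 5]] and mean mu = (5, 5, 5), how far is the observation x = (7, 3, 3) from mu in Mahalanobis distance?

Step 1 — centre the observation: (x - mu) = (2, -2, -2).

Step 2 — invert Sigma (cofactor / det for 3×3, or solve directly):
  Sigma^{-1} = [[0.3118, 0.129, -0.1505],
 [0.129, 0.2258, -0.0968],
 [-0.1505, -0.0968, 0.2796]].

Step 3 — form the quadratic (x - mu)^T · Sigma^{-1} · (x - mu):
  Sigma^{-1} · (x - mu) = (0.6667, 0, -0.6667).
  (x - mu)^T · [Sigma^{-1} · (x - mu)] = (2)·(0.6667) + (-2)·(0) + (-2)·(-0.6667) = 2.6667.

Step 4 — take square root: d = √(2.6667) ≈ 1.633.

d(x, mu) = √(2.6667) ≈ 1.633


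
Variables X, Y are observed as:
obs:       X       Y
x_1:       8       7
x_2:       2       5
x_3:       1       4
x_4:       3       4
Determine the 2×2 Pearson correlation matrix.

Step 1 — column means:
  mean(X) = (8 + 2 + 1 + 3) / 4 = 14/4 = 3.5
  mean(Y) = (7 + 5 + 4 + 4) / 4 = 20/4 = 5

Step 2 — sample variances and covariances s[i,j] = (1/(n-1)) · Σ_k (x_{k,i} - mean_i) · (x_{k,j} - mean_j), with n-1 = 3:
  s[X,X] = ((4.5)·(4.5) + (-1.5)·(-1.5) + (-2.5)·(-2.5) + (-0.5)·(-0.5)) / 3 = 29/3 = 9.6667
  s[X,Y] = ((4.5)·(2) + (-1.5)·(0) + (-2.5)·(-1) + (-0.5)·(-1)) / 3 = 12/3 = 4
  s[Y,Y] = ((2)·(2) + (0)·(0) + (-1)·(-1) + (-1)·(-1)) / 3 = 6/3 = 2
  Sample standard deviations s_i = √(s[i,i]):
  s(X) = √(9.6667) = 3.1091
  s(Y) = √(2) = 1.4142

Step 3 — r_{ij} = s_{ij} / (s_i · s_j):
  r[X,X] = 1 (diagonal).
  r[X,Y] = 4 / (3.1091 · 1.4142) = 4 / 4.397 = 0.9097
  r[Y,Y] = 1 (diagonal).

R is symmetric with unit diagonal. Assembling:

R = [[1, 0.9097],
 [0.9097, 1]]


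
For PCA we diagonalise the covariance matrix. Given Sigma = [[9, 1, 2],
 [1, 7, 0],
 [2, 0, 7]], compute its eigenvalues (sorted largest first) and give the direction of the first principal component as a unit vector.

Step 1 — characteristic polynomial p(λ) = det(λI - Sigma) = λ³ - tr·λ² + c_1·λ - det, where tr = trace, c_1 = sum of the principal 2×2 minors, det = det(Sigma):
  tr = 9 + 7 + 7 = 23,
  c_1 = (9·7 - (1)²) + (9·7 - (2)²) + (7·7 - (0)²) = 62 + 59 + 49 = 170,
  det = 9·(7·7 - (0)²) - (1)·((1)·7 - (0)·(2)) + (2)·((1)·(0) - 7·(2)) = 9·(49) - (1)·(7) + (2)·(-14) = 406.
  So p(λ) = λ³ - 23λ² + 170λ - 406.
Step 2 — look for an integer root (rational root theorem: any rational root is an integer divisor of 406). Testing λ = 7:
  p(7) = 343 - 1127 + 1190 - 406 = 0  ✓
  Dividing out (λ - 7): p(λ) = (λ - 7)(λ² - 16λ + 58).
Step 3 — remaining eigenvalues from the quadratic λ² - 16λ + 58 = 0:
  Δ = 16² - 4·58 = 256 - 232 = 24,  λ = (16 ± √24)/2 = (16 ± 4.899)/2 ≈ 10.4495 or 5.5505.
  Sorted: λ_1 = 10.4495,  λ_2 = 7,  λ_3 = 5.5505  (check: sum = 23 = tr ✓).

Step 4 — unit eigenvector for λ_1 ≈ 10.4495: v spans the null space of (Sigma - λ_1 I), whose rows are
  r_1 = (-1.4495, 1, 2),  r_2 = (1, -3.4495, 0),  r_3 = (2, 0, -3.4495).
  v is orthogonal to every row, so take v ∝ r_1 × r_2 = ((1)·(0) - (2)·(-3.4495), (2)·(1) - (-1.4495)·(0), (-1.4495)·(-3.4495) - (1)·(1)) ≈ (6.899, 2, 4).
  Let u = (6.899, 2, 4).
  ||u|| = √((6.899)² + (2)² + (4)²) = √(67.5959) ≈ 8.2217,  v_1 = u/||u|| ≈ (0.8391, 0.2433, 0.4865) (||v_1|| = 1).

λ_1 = 10.4495,  λ_2 = 7,  λ_3 = 5.5505;  v_1 ≈ (0.8391, 0.2433, 0.4865)


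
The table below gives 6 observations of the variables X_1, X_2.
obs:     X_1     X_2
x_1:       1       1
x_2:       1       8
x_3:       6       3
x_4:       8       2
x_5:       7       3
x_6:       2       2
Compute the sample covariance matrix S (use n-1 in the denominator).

Step 1 — column means:
  mean(X_1) = (1 + 1 + 6 + 8 + 7 + 2) / 6 = 25/6 = 4.1667
  mean(X_2) = (1 + 8 + 3 + 2 + 3 + 2) / 6 = 19/6 = 3.1667

Step 2 — sample covariance S[i,j] = (1/(n-1)) · Σ_k (x_{k,i} - mean_i) · (x_{k,j} - mean_j), with n-1 = 5.
  S[X_1,X_1] = ((-3.1667)·(-3.1667) + (-3.1667)·(-3.1667) + (1.8333)·(1.8333) + (3.8333)·(3.8333) + (2.8333)·(2.8333) + (-2.1667)·(-2.1667)) / 5 = 50.8333/5 = 10.1667
  S[X_1,X_2] = ((-3.1667)·(-2.1667) + (-3.1667)·(4.8333) + (1.8333)·(-0.1667) + (3.8333)·(-1.1667) + (2.8333)·(-0.1667) + (-2.1667)·(-1.1667)) / 5 = -11.1667/5 = -2.2333
  S[X_2,X_2] = ((-2.1667)·(-2.1667) + (4.8333)·(4.8333) + (-0.1667)·(-0.1667) + (-1.1667)·(-1.1667) + (-0.1667)·(-0.1667) + (-1.1667)·(-1.1667)) / 5 = 30.8333/5 = 6.1667

S is symmetric (S[j,i] = S[i,j]). Assembling:

S = [[10.1667, -2.2333],
 [-2.2333, 6.1667]]


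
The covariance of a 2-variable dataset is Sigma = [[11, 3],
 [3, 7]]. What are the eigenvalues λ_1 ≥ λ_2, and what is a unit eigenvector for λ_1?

Step 1 — characteristic polynomial of 2×2 Sigma:
  det(Sigma - λI) = λ² - trace · λ + det = 0.
  trace = 11 + 7 = 18, det = 11·7 - (3)² = 68.
Step 2 — discriminant:
  Δ = trace² - 4·det = 324 - 272 = 52.
Step 3 — eigenvalues:
  λ = (trace ± √Δ)/2 = (18 ± 7.2111)/2,
  λ_1 = 12.6056,  λ_2 = 5.3944.

Step 4 — unit eigenvector for λ_1: solve (Sigma - λ_1 I)v = 0. First row:
  (11 - 12.6056)·v_x + (3)·v_y = 0, i.e. (-1.6056)·v_x + (3)·v_y = 0,
  so v ∝ (b, λ_1 - a) = (3, 1.6056) = u.
  ||u|| = √((3)² + (1.6056)²) = √(11.5778) ≈ 3.4026,
  v_1 = u/||u|| ≈ (0.8817, 0.4719) (||v_1|| = 1).

λ_1 = 12.6056,  λ_2 = 5.3944;  v_1 ≈ (0.8817, 0.4719)


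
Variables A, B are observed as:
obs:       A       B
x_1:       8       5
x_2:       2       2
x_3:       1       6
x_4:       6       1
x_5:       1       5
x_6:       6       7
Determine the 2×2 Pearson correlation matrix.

Step 1 — column means:
  mean(A) = (8 + 2 + 1 + 6 + 1 + 6) / 6 = 24/6 = 4
  mean(B) = (5 + 2 + 6 + 1 + 5 + 7) / 6 = 26/6 = 4.3333

Step 2 — sample variances and covariances s[i,j] = (1/(n-1)) · Σ_k (x_{k,i} - mean_i) · (x_{k,j} - mean_j), with n-1 = 5:
  s[A,A] = ((4)·(4) + (-2)·(-2) + (-3)·(-3) + (2)·(2) + (-3)·(-3) + (2)·(2)) / 5 = 46/5 = 9.2
  s[A,B] = ((4)·(0.6667) + (-2)·(-2.3333) + (-3)·(1.6667) + (2)·(-3.3333) + (-3)·(0.6667) + (2)·(2.6667)) / 5 = -1/5 = -0.2
  s[B,B] = ((0.6667)·(0.6667) + (-2.3333)·(-2.3333) + (1.6667)·(1.6667) + (-3.3333)·(-3.3333) + (0.6667)·(0.6667) + (2.6667)·(2.6667)) / 5 = 27.3333/5 = 5.4667
  Sample standard deviations s_i = √(s[i,i]):
  s(A) = √(9.2) = 3.0332
  s(B) = √(5.4667) = 2.3381

Step 3 — r_{ij} = s_{ij} / (s_i · s_j):
  r[A,A] = 1 (diagonal).
  r[A,B] = -0.2 / (3.0332 · 2.3381) = -0.2 / 7.0918 = -0.0282
  r[B,B] = 1 (diagonal).

R is symmetric with unit diagonal. Assembling:

R = [[1, -0.0282],
 [-0.0282, 1]]


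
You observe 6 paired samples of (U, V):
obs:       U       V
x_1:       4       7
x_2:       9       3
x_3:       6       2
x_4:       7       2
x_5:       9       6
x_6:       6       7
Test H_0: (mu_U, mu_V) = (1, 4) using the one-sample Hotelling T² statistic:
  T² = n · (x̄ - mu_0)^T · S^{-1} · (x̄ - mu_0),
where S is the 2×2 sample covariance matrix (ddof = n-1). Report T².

Step 1 — sample mean vector:
  mean(U) = (4 + 9 + 6 + 7 + 9 + 6) / 6 = 41/6 = 6.8333
  mean(V) = (7 + 3 + 2 + 2 + 6 + 7) / 6 = 27/6 = 4.5
  x̄ = (6.8333, 4.5),  deviation x̄ - mu_0 = (6.8333, 4.5) - (1, 4) = (5.8333, 0.5).

Step 2 — sample covariance matrix, S[i,j] = (1/(n-1)) · Σ_k (x_{k,i} - mean_i) · (x_{k,j} - mean_j), divisor n-1 = 5:
  S[U,U] = ((-2.8333)·(-2.8333) + (2.1667)·(2.1667) + (-0.8333)·(-0.8333) + (0.1667)·(0.1667) + (2.1667)·(2.1667) + (-0.8333)·(-0.8333)) / 5 = 18.8333/5 = 3.7667
  S[U,V] = ((-2.8333)·(2.5) + (2.1667)·(-1.5) + (-0.8333)·(-2.5) + (0.1667)·(-2.5) + (2.1667)·(1.5) + (-0.8333)·(2.5)) / 5 = -7.5/5 = -1.5
  S[V,V] = ((2.5)·(2.5) + (-1.5)·(-1.5) + (-2.5)·(-2.5) + (-2.5)·(-2.5) + (1.5)·(1.5) + (2.5)·(2.5)) / 5 = 29.5/5 = 5.9
  S = [[3.7667, -1.5],
 [-1.5, 5.9]].

Step 3 — invert S. det(S) = 3.7667·5.9 - (-1.5)² = 19.9733.
  S^{-1} = (1/det) · [[d, -b], [-b, a]] = [[0.2954, 0.0751],
 [0.0751, 0.1886]].

Step 4 — quadratic form (x̄ - mu_0)^T · S^{-1} · (x̄ - mu_0):
  S^{-1} · (x̄ - mu_0) = (1.7607, 0.5324),
  (x̄ - mu_0)^T · [...] = (5.8333)·(1.7607) + (0.5)·(0.5324) = 10.5368.

Step 5 — scale by n: T² = 6 · 10.5368 = 63.221.

T² ≈ 63.221


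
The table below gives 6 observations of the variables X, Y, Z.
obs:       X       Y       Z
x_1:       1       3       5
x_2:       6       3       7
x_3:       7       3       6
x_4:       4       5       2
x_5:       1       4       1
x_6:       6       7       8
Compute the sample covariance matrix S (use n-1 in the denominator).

Step 1 — column means:
  mean(X) = (1 + 6 + 7 + 4 + 1 + 6) / 6 = 25/6 = 4.1667
  mean(Y) = (3 + 3 + 3 + 5 + 4 + 7) / 6 = 25/6 = 4.1667
  mean(Z) = (5 + 7 + 6 + 2 + 1 + 8) / 6 = 29/6 = 4.8333

Step 2 — sample covariance S[i,j] = (1/(n-1)) · Σ_k (x_{k,i} - mean_i) · (x_{k,j} - mean_j), with n-1 = 5.
  S[X,X] = ((-3.1667)·(-3.1667) + (1.8333)·(1.8333) + (2.8333)·(2.8333) + (-0.1667)·(-0.1667) + (-3.1667)·(-3.1667) + (1.8333)·(1.8333)) / 5 = 34.8333/5 = 6.9667
  S[X,Y] = ((-3.1667)·(-1.1667) + (1.8333)·(-1.1667) + (2.8333)·(-1.1667) + (-0.1667)·(0.8333) + (-3.1667)·(-0.1667) + (1.8333)·(2.8333)) / 5 = 3.8333/5 = 0.7667
  S[X,Z] = ((-3.1667)·(0.1667) + (1.8333)·(2.1667) + (2.8333)·(1.1667) + (-0.1667)·(-2.8333) + (-3.1667)·(-3.8333) + (1.8333)·(3.1667)) / 5 = 25.1667/5 = 5.0333
  S[Y,Y] = ((-1.1667)·(-1.1667) + (-1.1667)·(-1.1667) + (-1.1667)·(-1.1667) + (0.8333)·(0.8333) + (-0.1667)·(-0.1667) + (2.8333)·(2.8333)) / 5 = 12.8333/5 = 2.5667
  S[Y,Z] = ((-1.1667)·(0.1667) + (-1.1667)·(2.1667) + (-1.1667)·(1.1667) + (0.8333)·(-2.8333) + (-0.1667)·(-3.8333) + (2.8333)·(3.1667)) / 5 = 3.1667/5 = 0.6333
  S[Z,Z] = ((0.1667)·(0.1667) + (2.1667)·(2.1667) + (1.1667)·(1.1667) + (-2.8333)·(-2.8333) + (-3.8333)·(-3.8333) + (3.1667)·(3.1667)) / 5 = 38.8333/5 = 7.7667

S is symmetric (S[j,i] = S[i,j]). Assembling:

S = [[6.9667, 0.7667, 5.0333],
 [0.7667, 2.5667, 0.6333],
 [5.0333, 0.6333, 7.7667]]


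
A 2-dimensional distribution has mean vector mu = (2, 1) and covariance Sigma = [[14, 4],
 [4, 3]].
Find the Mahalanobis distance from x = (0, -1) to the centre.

Step 1 — centre the observation: (x - mu) = (-2, -2).

Step 2 — invert Sigma. det(Sigma) = 14·3 - (4)² = 26.
  Sigma^{-1} = (1/det) · [[d, -b], [-b, a]] = [[0.1154, -0.1538],
 [-0.1538, 0.5385]].

Step 3 — form the quadratic (x - mu)^T · Sigma^{-1} · (x - mu):
  Sigma^{-1} · (x - mu) = (0.0769, -0.7692).
  (x - mu)^T · [Sigma^{-1} · (x - mu)] = (-2)·(0.0769) + (-2)·(-0.7692) = 1.3846.

Step 4 — take square root: d = √(1.3846) ≈ 1.1767.

d(x, mu) = √(1.3846) ≈ 1.1767


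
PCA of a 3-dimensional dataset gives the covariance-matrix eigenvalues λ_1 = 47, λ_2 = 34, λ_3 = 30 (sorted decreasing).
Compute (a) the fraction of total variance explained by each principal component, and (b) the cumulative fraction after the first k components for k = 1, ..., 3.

Step 1 — total variance = trace(Sigma) = Σ λ_i = 47 + 34 + 30 = 111.

Step 2 — fraction explained by component i = λ_i / Σ λ:
  PC1: 47/111 = 0.4234
  PC2: 34/111 = 0.3063
  PC3: 30/111 = 0.2703

Step 3 — cumulative fraction after k components = (λ_1 + ... + λ_k) / Σ λ:
  k = 1: 47/111 = 0.4234
  k = 2: (47 + 34)/111 = 81/111 = 0.7297
  k = 3: (47 + 34 + 30)/111 = 111/111 = 1

Summary (fraction, with percent):

explained: PC1 0.4234 (42.34%), PC2 0.3063 (30.63%), PC3 0.2703 (27.03%);  cumulative: 0.4234, 0.7297, 1


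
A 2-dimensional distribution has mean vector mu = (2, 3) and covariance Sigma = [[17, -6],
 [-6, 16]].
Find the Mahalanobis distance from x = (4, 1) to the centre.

Step 1 — centre the observation: (x - mu) = (2, -2).

Step 2 — invert Sigma. det(Sigma) = 17·16 - (-6)² = 236.
  Sigma^{-1} = (1/det) · [[d, -b], [-b, a]] = [[0.0678, 0.0254],
 [0.0254, 0.072]].

Step 3 — form the quadratic (x - mu)^T · Sigma^{-1} · (x - mu):
  Sigma^{-1} · (x - mu) = (0.0847, -0.0932).
  (x - mu)^T · [Sigma^{-1} · (x - mu)] = (2)·(0.0847) + (-2)·(-0.0932) = 0.3559.

Step 4 — take square root: d = √(0.3559) ≈ 0.5966.

d(x, mu) = √(0.3559) ≈ 0.5966


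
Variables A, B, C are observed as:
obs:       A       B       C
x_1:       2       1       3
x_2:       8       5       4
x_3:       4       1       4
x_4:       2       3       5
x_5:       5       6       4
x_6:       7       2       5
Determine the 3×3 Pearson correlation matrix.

Step 1 — column means:
  mean(A) = (2 + 8 + 4 + 2 + 5 + 7) / 6 = 28/6 = 4.6667
  mean(B) = (1 + 5 + 1 + 3 + 6 + 2) / 6 = 18/6 = 3
  mean(C) = (3 + 4 + 4 + 5 + 4 + 5) / 6 = 25/6 = 4.1667

Step 2 — sample variances and covariances s[i,j] = (1/(n-1)) · Σ_k (x_{k,i} - mean_i) · (x_{k,j} - mean_j), with n-1 = 5:
  s[A,A] = ((-2.6667)·(-2.6667) + (3.3333)·(3.3333) + (-0.6667)·(-0.6667) + (-2.6667)·(-2.6667) + (0.3333)·(0.3333) + (2.3333)·(2.3333)) / 5 = 31.3333/5 = 6.2667
  s[A,B] = ((-2.6667)·(-2) + (3.3333)·(2) + (-0.6667)·(-2) + (-2.6667)·(0) + (0.3333)·(3) + (2.3333)·(-1)) / 5 = 12/5 = 2.4
  s[A,C] = ((-2.6667)·(-1.1667) + (3.3333)·(-0.1667) + (-0.6667)·(-0.1667) + (-2.6667)·(0.8333) + (0.3333)·(-0.1667) + (2.3333)·(0.8333)) / 5 = 2.3333/5 = 0.4667
  s[B,B] = ((-2)·(-2) + (2)·(2) + (-2)·(-2) + (0)·(0) + (3)·(3) + (-1)·(-1)) / 5 = 22/5 = 4.4
  s[B,C] = ((-2)·(-1.1667) + (2)·(-0.1667) + (-2)·(-0.1667) + (0)·(0.8333) + (3)·(-0.1667) + (-1)·(0.8333)) / 5 = 1/5 = 0.2
  s[C,C] = ((-1.1667)·(-1.1667) + (-0.1667)·(-0.1667) + (-0.1667)·(-0.1667) + (0.8333)·(0.8333) + (-0.1667)·(-0.1667) + (0.8333)·(0.8333)) / 5 = 2.8333/5 = 0.5667
  Sample standard deviations s_i = √(s[i,i]):
  s(A) = √(6.2667) = 2.5033
  s(B) = √(4.4) = 2.0976
  s(C) = √(0.5667) = 0.7528

Step 3 — r_{ij} = s_{ij} / (s_i · s_j):
  r[A,A] = 1 (diagonal).
  r[A,B] = 2.4 / (2.5033 · 2.0976) = 2.4 / 5.251 = 0.4571
  r[A,C] = 0.4667 / (2.5033 · 0.7528) = 0.4667 / 1.8844 = 0.2476
  r[B,B] = 1 (diagonal).
  r[B,C] = 0.2 / (2.0976 · 0.7528) = 0.2 / 1.579 = 0.1267
  r[C,C] = 1 (diagonal).

R is symmetric with unit diagonal. Assembling:

R = [[1, 0.4571, 0.2476],
 [0.4571, 1, 0.1267],
 [0.2476, 0.1267, 1]]


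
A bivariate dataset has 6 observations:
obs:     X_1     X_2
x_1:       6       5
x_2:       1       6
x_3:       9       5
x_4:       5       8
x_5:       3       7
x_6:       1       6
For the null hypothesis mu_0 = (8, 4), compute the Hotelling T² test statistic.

Step 1 — sample mean vector:
  mean(X_1) = (6 + 1 + 9 + 5 + 3 + 1) / 6 = 25/6 = 4.1667
  mean(X_2) = (5 + 6 + 5 + 8 + 7 + 6) / 6 = 37/6 = 6.1667
  x̄ = (4.1667, 6.1667),  deviation x̄ - mu_0 = (4.1667, 6.1667) - (8, 4) = (-3.8333, 2.1667).

Step 2 — sample covariance matrix, S[i,j] = (1/(n-1)) · Σ_k (x_{k,i} - mean_i) · (x_{k,j} - mean_j), divisor n-1 = 5:
  S[X_1,X_1] = ((1.8333)·(1.8333) + (-3.1667)·(-3.1667) + (4.8333)·(4.8333) + (0.8333)·(0.8333) + (-1.1667)·(-1.1667) + (-3.1667)·(-3.1667)) / 5 = 48.8333/5 = 9.7667
  S[X_1,X_2] = ((1.8333)·(-1.1667) + (-3.1667)·(-0.1667) + (4.8333)·(-1.1667) + (0.8333)·(1.8333) + (-1.1667)·(0.8333) + (-3.1667)·(-0.1667)) / 5 = -6.1667/5 = -1.2333
  S[X_2,X_2] = ((-1.1667)·(-1.1667) + (-0.1667)·(-0.1667) + (-1.1667)·(-1.1667) + (1.8333)·(1.8333) + (0.8333)·(0.8333) + (-0.1667)·(-0.1667)) / 5 = 6.8333/5 = 1.3667
  S = [[9.7667, -1.2333],
 [-1.2333, 1.3667]].

Step 3 — invert S. det(S) = 9.7667·1.3667 - (-1.2333)² = 11.8267.
  S^{-1} = (1/det) · [[d, -b], [-b, a]] = [[0.1156, 0.1043],
 [0.1043, 0.8258]].

Step 4 — quadratic form (x̄ - mu_0)^T · S^{-1} · (x̄ - mu_0):
  S^{-1} · (x̄ - mu_0) = (-0.217, 1.3895),
  (x̄ - mu_0)^T · [...] = (-3.8333)·(-0.217) + (2.1667)·(1.3895) = 3.8425.

Step 5 — scale by n: T² = 6 · 3.8425 = 23.0552.

T² ≈ 23.0552


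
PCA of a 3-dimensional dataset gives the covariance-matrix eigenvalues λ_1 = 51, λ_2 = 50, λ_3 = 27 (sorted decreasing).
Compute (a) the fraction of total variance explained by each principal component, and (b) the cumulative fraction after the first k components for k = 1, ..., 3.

Step 1 — total variance = trace(Sigma) = Σ λ_i = 51 + 50 + 27 = 128.

Step 2 — fraction explained by component i = λ_i / Σ λ:
  PC1: 51/128 = 0.3984
  PC2: 50/128 = 0.3906
  PC3: 27/128 = 0.2109

Step 3 — cumulative fraction after k components = (λ_1 + ... + λ_k) / Σ λ:
  k = 1: 51/128 = 0.3984
  k = 2: (51 + 50)/128 = 101/128 = 0.7891
  k = 3: (51 + 50 + 27)/128 = 128/128 = 1

Summary (fraction, with percent):

explained: PC1 0.3984 (39.84%), PC2 0.3906 (39.06%), PC3 0.2109 (21.09%);  cumulative: 0.3984, 0.7891, 1


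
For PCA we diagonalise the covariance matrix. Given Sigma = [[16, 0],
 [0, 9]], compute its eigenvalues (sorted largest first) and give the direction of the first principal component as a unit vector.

Step 1 — characteristic polynomial of 2×2 Sigma:
  det(Sigma - λI) = λ² - trace · λ + det = 0.
  trace = 16 + 9 = 25, det = 16·9 - (0)² = 144.
Step 2 — discriminant:
  Δ = trace² - 4·det = 625 - 576 = 49.
Step 3 — eigenvalues:
  λ = (trace ± √Δ)/2 = (25 ± 7)/2,
  λ_1 = 16,  λ_2 = 9.

Step 4 — unit eigenvector for λ_1: Sigma is diagonal, so its eigenvectors are the coordinate axes. λ_1 = 16 is the diagonal entry on the first coordinate axis, hence
  v_1 = (1, 0) (||v_1|| = 1).

λ_1 = 16,  λ_2 = 9;  v_1 ≈ (1, 0)


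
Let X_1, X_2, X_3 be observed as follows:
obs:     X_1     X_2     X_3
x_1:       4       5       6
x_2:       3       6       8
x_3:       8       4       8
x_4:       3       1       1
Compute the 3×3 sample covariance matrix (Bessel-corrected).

Step 1 — column means:
  mean(X_1) = (4 + 3 + 8 + 3) / 4 = 18/4 = 4.5
  mean(X_2) = (5 + 6 + 4 + 1) / 4 = 16/4 = 4
  mean(X_3) = (6 + 8 + 8 + 1) / 4 = 23/4 = 5.75

Step 2 — sample covariance S[i,j] = (1/(n-1)) · Σ_k (x_{k,i} - mean_i) · (x_{k,j} - mean_j), with n-1 = 3.
  S[X_1,X_1] = ((-0.5)·(-0.5) + (-1.5)·(-1.5) + (3.5)·(3.5) + (-1.5)·(-1.5)) / 3 = 17/3 = 5.6667
  S[X_1,X_2] = ((-0.5)·(1) + (-1.5)·(2) + (3.5)·(0) + (-1.5)·(-3)) / 3 = 1/3 = 0.3333
  S[X_1,X_3] = ((-0.5)·(0.25) + (-1.5)·(2.25) + (3.5)·(2.25) + (-1.5)·(-4.75)) / 3 = 11.5/3 = 3.8333
  S[X_2,X_2] = ((1)·(1) + (2)·(2) + (0)·(0) + (-3)·(-3)) / 3 = 14/3 = 4.6667
  S[X_2,X_3] = ((1)·(0.25) + (2)·(2.25) + (0)·(2.25) + (-3)·(-4.75)) / 3 = 19/3 = 6.3333
  S[X_3,X_3] = ((0.25)·(0.25) + (2.25)·(2.25) + (2.25)·(2.25) + (-4.75)·(-4.75)) / 3 = 32.75/3 = 10.9167

S is symmetric (S[j,i] = S[i,j]). Assembling:

S = [[5.6667, 0.3333, 3.8333],
 [0.3333, 4.6667, 6.3333],
 [3.8333, 6.3333, 10.9167]]


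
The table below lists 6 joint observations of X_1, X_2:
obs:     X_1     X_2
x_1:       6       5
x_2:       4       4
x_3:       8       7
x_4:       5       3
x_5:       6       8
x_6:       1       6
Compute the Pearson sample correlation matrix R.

Step 1 — column means:
  mean(X_1) = (6 + 4 + 8 + 5 + 6 + 1) / 6 = 30/6 = 5
  mean(X_2) = (5 + 4 + 7 + 3 + 8 + 6) / 6 = 33/6 = 5.5

Step 2 — sample variances and covariances s[i,j] = (1/(n-1)) · Σ_k (x_{k,i} - mean_i) · (x_{k,j} - mean_j), with n-1 = 5:
  s[X_1,X_1] = ((1)·(1) + (-1)·(-1) + (3)·(3) + (0)·(0) + (1)·(1) + (-4)·(-4)) / 5 = 28/5 = 5.6
  s[X_1,X_2] = ((1)·(-0.5) + (-1)·(-1.5) + (3)·(1.5) + (0)·(-2.5) + (1)·(2.5) + (-4)·(0.5)) / 5 = 6/5 = 1.2
  s[X_2,X_2] = ((-0.5)·(-0.5) + (-1.5)·(-1.5) + (1.5)·(1.5) + (-2.5)·(-2.5) + (2.5)·(2.5) + (0.5)·(0.5)) / 5 = 17.5/5 = 3.5
  Sample standard deviations s_i = √(s[i,i]):
  s(X_1) = √(5.6) = 2.3664
  s(X_2) = √(3.5) = 1.8708

Step 3 — r_{ij} = s_{ij} / (s_i · s_j):
  r[X_1,X_1] = 1 (diagonal).
  r[X_1,X_2] = 1.2 / (2.3664 · 1.8708) = 1.2 / 4.4272 = 0.2711
  r[X_2,X_2] = 1 (diagonal).

R is symmetric with unit diagonal. Assembling:

R = [[1, 0.2711],
 [0.2711, 1]]


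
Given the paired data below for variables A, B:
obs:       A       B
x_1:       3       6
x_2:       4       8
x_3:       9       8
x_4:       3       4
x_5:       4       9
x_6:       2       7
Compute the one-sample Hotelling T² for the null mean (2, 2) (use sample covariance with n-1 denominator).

Step 1 — sample mean vector:
  mean(A) = (3 + 4 + 9 + 3 + 4 + 2) / 6 = 25/6 = 4.1667
  mean(B) = (6 + 8 + 8 + 4 + 9 + 7) / 6 = 42/6 = 7
  x̄ = (4.1667, 7),  deviation x̄ - mu_0 = (4.1667, 7) - (2, 2) = (2.1667, 5).

Step 2 — sample covariance matrix, S[i,j] = (1/(n-1)) · Σ_k (x_{k,i} - mean_i) · (x_{k,j} - mean_j), divisor n-1 = 5:
  S[A,A] = ((-1.1667)·(-1.1667) + (-0.1667)·(-0.1667) + (4.8333)·(4.8333) + (-1.1667)·(-1.1667) + (-0.1667)·(-0.1667) + (-2.1667)·(-2.1667)) / 5 = 30.8333/5 = 6.1667
  S[A,B] = ((-1.1667)·(-1) + (-0.1667)·(1) + (4.8333)·(1) + (-1.1667)·(-3) + (-0.1667)·(2) + (-2.1667)·(0)) / 5 = 9/5 = 1.8
  S[B,B] = ((-1)·(-1) + (1)·(1) + (1)·(1) + (-3)·(-3) + (2)·(2) + (0)·(0)) / 5 = 16/5 = 3.2
  S = [[6.1667, 1.8],
 [1.8, 3.2]].

Step 3 — invert S. det(S) = 6.1667·3.2 - (1.8)² = 16.4933.
  S^{-1} = (1/det) · [[d, -b], [-b, a]] = [[0.194, -0.1091],
 [-0.1091, 0.3739]].

Step 4 — quadratic form (x̄ - mu_0)^T · S^{-1} · (x̄ - mu_0):
  S^{-1} · (x̄ - mu_0) = (-0.1253, 1.633),
  (x̄ - mu_0)^T · [...] = (2.1667)·(-0.1253) + (5)·(1.633) = 7.8934.

Step 5 — scale by n: T² = 6 · 7.8934 = 47.3605.

T² ≈ 47.3605
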